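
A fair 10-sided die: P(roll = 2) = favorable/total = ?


Favorable outcomes (roll = 2): 1
Total outcomes = 10
P = 1/10 = 0.1000

P = 0.1000


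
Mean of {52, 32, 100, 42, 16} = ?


Sum = 52 + 32 + 100 + 42 + 16 = 242
n = 5
Mean = 242/5 = 48.4000

Mean = 48.4000


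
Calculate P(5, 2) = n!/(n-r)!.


P(5,2) = 5!/3!
= 120/6
= 20

P(5,2) = 20


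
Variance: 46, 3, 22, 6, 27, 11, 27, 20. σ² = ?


Mean = 20.2500
Squared deviations: 663.0625, 297.5625, 3.0625, 203.0625, 45.5625, 85.5625, 45.5625, 0.0625
Sum = 1343.5000
Variance = 1343.5000/8 = 167.9375

Variance = 167.9375


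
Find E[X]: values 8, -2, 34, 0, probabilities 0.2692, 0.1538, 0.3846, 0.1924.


E[X] = 8*0.2692 - 2*0.1538 + 34*0.3846 + 0*0.1924
= 2.1536 - 0.3076 + 13.0764 + 0
= 14.9224

E[X] = 14.9224


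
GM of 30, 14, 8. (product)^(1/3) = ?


Product = 30 × 14 × 8 = 3360
GM = 3360^(1/3) = 14.9777

GM = 14.9777


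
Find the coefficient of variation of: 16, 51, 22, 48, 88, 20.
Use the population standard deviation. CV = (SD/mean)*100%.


Mean = 40.8333
SD = 25.1158
CV = (25.1158/40.8333)*100 = 61.5082%

CV = 61.5082%


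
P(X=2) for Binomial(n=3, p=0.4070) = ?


C(3,2) = 3
p^2 = 0.165649
(1-p)^1 = 0.593000
P = 3 * 0.165649 * 0.593000 = 0.2947

P(X=2) = 0.2947


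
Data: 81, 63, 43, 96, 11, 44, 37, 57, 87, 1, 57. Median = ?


Sorted: 1, 11, 37, 43, 44, 57, 57, 63, 81, 87, 96
n = 11 (odd)
Middle value = 57

Median = 57


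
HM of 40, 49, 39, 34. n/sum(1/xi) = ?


Sum of reciprocals = 1/40 + 1/49 + 1/39 + 1/34 = 0.100461
HM = 4/0.100461 = 39.8165

HM = 39.8165


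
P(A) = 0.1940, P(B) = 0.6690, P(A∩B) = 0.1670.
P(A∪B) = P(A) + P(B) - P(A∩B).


P(A∪B) = 0.1940 + 0.6690 - 0.1670
= 0.8630 - 0.1670
= 0.6960

P(A∪B) = 0.6960


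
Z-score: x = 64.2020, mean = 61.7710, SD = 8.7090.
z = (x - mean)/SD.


z = (64.2020 - 61.7710)/8.7090
= 2.4310/8.7090
= 0.2791

z = 0.2791


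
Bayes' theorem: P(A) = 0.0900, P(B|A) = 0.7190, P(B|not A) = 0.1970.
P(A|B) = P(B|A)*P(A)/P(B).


P(B) = P(B|A)*P(A) + P(B|A')*P(A')
= 0.7190*0.0900 + 0.1970*0.9100
= 0.064710 + 0.179270 = 0.243980
P(A|B) = 0.064710/0.243980 = 0.2652

P(A|B) = 0.2652


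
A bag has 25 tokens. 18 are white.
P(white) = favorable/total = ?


P = 18/25 = 0.7200

P = 0.7200


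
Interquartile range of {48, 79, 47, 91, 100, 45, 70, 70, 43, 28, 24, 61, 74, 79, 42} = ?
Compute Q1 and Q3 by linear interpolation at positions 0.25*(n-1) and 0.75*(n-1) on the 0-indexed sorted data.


Sorted: 24, 28, 42, 43, 45, 47, 48, 61, 70, 70, 74, 79, 79, 91, 100
Q1 (25th %ile) = 44.0000
Q3 (75th %ile) = 76.5000
IQR = 76.5000 - 44.0000 = 32.5000

IQR = 32.5000


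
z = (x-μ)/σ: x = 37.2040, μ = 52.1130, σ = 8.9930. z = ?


z = (37.2040 - 52.1130)/8.9930
= -14.9090/8.9930
= -1.6578

z = -1.6578


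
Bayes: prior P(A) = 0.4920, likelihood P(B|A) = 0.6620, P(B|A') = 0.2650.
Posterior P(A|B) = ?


P(B) = P(B|A)*P(A) + P(B|A')*P(A')
= 0.6620*0.4920 + 0.2650*0.5080
= 0.325704 + 0.134620 = 0.460324
P(A|B) = 0.325704/0.460324 = 0.7076

P(A|B) = 0.7076


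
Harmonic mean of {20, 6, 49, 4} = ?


Sum of reciprocals = 1/20 + 1/6 + 1/49 + 1/4 = 0.487075
HM = 4/0.487075 = 8.2123

HM = 8.2123


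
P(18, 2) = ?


P(18,2) = 18!/16!
= 6402373705728000/20922789888000
= 306

P(18,2) = 306


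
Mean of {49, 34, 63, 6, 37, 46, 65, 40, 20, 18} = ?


Sum = 49 + 34 + 63 + 6 + 37 + 46 + 65 + 40 + 20 + 18 = 378
n = 10
Mean = 378/10 = 37.8000

Mean = 37.8000


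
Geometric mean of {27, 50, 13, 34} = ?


Product = 27 × 50 × 13 × 34 = 596700
GM = 596700^(1/4) = 27.7932

GM = 27.7932


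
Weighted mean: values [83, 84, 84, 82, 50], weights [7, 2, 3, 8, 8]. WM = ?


Numerator = 83*7 + 84*2 + 84*3 + 82*8 + 50*8 = 2057
Denominator = 7 + 2 + 3 + 8 + 8 = 28
WM = 2057/28 = 73.4643

WM = 73.4643


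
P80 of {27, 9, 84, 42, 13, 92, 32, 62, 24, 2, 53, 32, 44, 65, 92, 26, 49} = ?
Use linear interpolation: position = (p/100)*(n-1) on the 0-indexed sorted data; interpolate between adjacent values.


Sorted: 2, 9, 13, 24, 26, 27, 32, 32, 42, 44, 49, 53, 62, 65, 84, 92, 92
n = 17
Index = 80/100 * 16 = 12.8000
Lower = data[12] = 62, Upper = data[13] = 65
P80 = 62 + 0.8000*(3) = 64.4000

P80 = 64.4000


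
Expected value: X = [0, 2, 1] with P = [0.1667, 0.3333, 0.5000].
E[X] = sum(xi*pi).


E[X] = 0*0.1667 + 2*0.3333 + 1*0.5000
= 0 + 0.6666 + 0.5000
= 1.1666

E[X] = 1.1666


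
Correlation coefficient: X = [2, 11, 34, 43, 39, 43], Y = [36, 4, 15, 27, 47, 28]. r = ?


Mean X = 28.6667, Mean Y = 26.1667
SD X = 16.172679, SD Y = 13.849388
Cov = 53.888889
r = 53.888889/(16.172679*13.849388) = 0.2406

r = 0.2406


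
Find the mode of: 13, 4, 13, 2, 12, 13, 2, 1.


Frequencies: 1:1, 2:2, 4:1, 12:1, 13:3
Max frequency = 3
Mode = 13

Mode = 13


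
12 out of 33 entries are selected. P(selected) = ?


P = 12/33 = 0.3636

P = 0.3636


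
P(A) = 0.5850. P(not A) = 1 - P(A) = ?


P(not A) = 1 - 0.5850 = 0.4150

P(not A) = 0.4150


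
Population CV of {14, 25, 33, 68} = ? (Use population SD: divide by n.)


Mean = 35.0000
SD = 20.2114
CV = (20.2114/35.0000)*100 = 57.7468%

CV = 57.7468%


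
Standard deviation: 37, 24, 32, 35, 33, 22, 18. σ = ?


Mean = 28.7143
Variance = 45.6327
SD = sqrt(45.6327) = 6.7552

SD = 6.7552


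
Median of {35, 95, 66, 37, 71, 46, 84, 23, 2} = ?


Sorted: 2, 23, 35, 37, 46, 66, 71, 84, 95
n = 9 (odd)
Middle value = 46

Median = 46


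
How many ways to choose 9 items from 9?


C(9,9) = 9!/(9! × 0!)
= 362880/(362880 × 1)
= 1

C(9,9) = 1


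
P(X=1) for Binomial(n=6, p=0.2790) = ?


C(6,1) = 6
p^1 = 0.279000
(1-p)^5 = 0.194839
P = 6 * 0.279000 * 0.194839 = 0.3262

P(X=1) = 0.3262


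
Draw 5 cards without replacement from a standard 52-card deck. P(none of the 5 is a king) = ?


P(no kings) = (48/52) × (47/51) × (46/50) × (45/49) × (44/48)
= 0.6588

P = 0.6588


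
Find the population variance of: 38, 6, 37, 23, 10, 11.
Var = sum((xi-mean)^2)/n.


Mean = 20.8333
Squared deviations: 294.6944, 220.0278, 261.3611, 4.6944, 117.3611, 96.6944
Sum = 994.8333
Variance = 994.8333/6 = 165.8056

Variance = 165.8056


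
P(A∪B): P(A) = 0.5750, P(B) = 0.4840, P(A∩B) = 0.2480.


P(A∪B) = 0.5750 + 0.4840 - 0.2480
= 1.0590 - 0.2480
= 0.8110

P(A∪B) = 0.8110


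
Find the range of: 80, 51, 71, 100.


Max = 100, Min = 51
Range = 100 - 51 = 49

Range = 49


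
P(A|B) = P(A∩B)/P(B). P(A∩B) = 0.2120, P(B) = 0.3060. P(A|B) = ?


P(A|B) = 0.2120/0.3060 = 0.6928

P(A|B) = 0.6928


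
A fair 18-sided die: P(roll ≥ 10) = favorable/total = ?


Favorable outcomes (roll ≥ 10): 9
Total outcomes = 18
P = 9/18 = 0.5000

P = 0.5000


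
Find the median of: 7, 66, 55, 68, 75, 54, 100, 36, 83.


Sorted: 7, 36, 54, 55, 66, 68, 75, 83, 100
n = 9 (odd)
Middle value = 66

Median = 66


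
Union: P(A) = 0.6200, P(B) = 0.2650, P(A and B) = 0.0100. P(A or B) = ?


P(A∪B) = 0.6200 + 0.2650 - 0.0100
= 0.8850 - 0.0100
= 0.8750

P(A∪B) = 0.8750


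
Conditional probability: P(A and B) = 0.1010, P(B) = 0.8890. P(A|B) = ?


P(A|B) = 0.1010/0.8890 = 0.1136

P(A|B) = 0.1136


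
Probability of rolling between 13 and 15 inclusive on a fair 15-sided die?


Favorable outcomes (13 ≤ roll ≤ 15): 3
Total outcomes = 15
P = 3/15 = 0.2000

P = 0.2000


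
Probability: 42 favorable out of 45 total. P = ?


P = 42/45 = 0.9333

P = 0.9333


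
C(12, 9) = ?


C(12,9) = 12!/(9! × 3!)
= 479001600/(362880 × 6)
= 220

C(12,9) = 220


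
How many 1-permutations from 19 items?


P(19,1) = 19!/18!
= 121645100408832000/6402373705728000
= 19

P(19,1) = 19


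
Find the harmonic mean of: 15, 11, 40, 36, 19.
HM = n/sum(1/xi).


Sum of reciprocals = 1/15 + 1/11 + 1/40 + 1/36 + 1/19 = 0.262985
HM = 5/0.262985 = 19.0125

HM = 19.0125


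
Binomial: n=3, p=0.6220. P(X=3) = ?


C(3,3) = 1
p^3 = 0.240642
(1-p)^0 = 1.000000
P = 1 * 0.240642 * 1.000000 = 0.2406

P(X=3) = 0.2406


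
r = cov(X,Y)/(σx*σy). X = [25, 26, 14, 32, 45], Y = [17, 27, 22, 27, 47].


Mean X = 28.4000, Mean Y = 28.0000
SD X = 10.131140, SD Y = 10.198039
Cov = 87.600000
r = 87.600000/(10.131140*10.198039) = 0.8479

r = 0.8479


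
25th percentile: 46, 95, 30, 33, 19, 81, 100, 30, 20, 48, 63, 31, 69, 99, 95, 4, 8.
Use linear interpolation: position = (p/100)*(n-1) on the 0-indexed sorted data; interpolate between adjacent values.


Sorted: 4, 8, 19, 20, 30, 30, 31, 33, 46, 48, 63, 69, 81, 95, 95, 99, 100
n = 17
Index = 25/100 * 16 = 4.0000
Lower = data[4] = 30, Upper = data[5] = 30
P25 = 30 + 0*(0) = 30.0000

P25 = 30.0000


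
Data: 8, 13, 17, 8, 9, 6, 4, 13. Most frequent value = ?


Frequencies: 4:1, 6:1, 8:2, 9:1, 13:2, 17:1
Max frequency = 2
Mode = 8, 13

Mode = 8, 13


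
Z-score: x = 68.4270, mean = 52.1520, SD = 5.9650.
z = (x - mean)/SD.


z = (68.4270 - 52.1520)/5.9650
= 16.2750/5.9650
= 2.7284

z = 2.7284


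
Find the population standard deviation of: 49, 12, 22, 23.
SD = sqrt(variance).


Mean = 26.5000
Variance = 187.2500
SD = sqrt(187.2500) = 13.6839

SD = 13.6839


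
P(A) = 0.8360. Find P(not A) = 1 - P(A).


P(not A) = 1 - 0.8360 = 0.1640

P(not A) = 0.1640


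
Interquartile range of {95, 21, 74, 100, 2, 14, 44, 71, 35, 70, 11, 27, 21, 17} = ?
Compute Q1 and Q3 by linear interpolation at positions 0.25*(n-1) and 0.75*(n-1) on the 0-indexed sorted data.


Sorted: 2, 11, 14, 17, 21, 21, 27, 35, 44, 70, 71, 74, 95, 100
Q1 (25th %ile) = 18.0000
Q3 (75th %ile) = 70.7500
IQR = 70.7500 - 18.0000 = 52.7500

IQR = 52.7500


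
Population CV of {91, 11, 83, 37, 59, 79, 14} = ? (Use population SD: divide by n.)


Mean = 53.4286
SD = 30.6960
CV = (30.6960/53.4286)*100 = 57.4524%

CV = 57.4524%


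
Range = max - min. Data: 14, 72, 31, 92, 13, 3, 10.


Max = 92, Min = 3
Range = 92 - 3 = 89

Range = 89


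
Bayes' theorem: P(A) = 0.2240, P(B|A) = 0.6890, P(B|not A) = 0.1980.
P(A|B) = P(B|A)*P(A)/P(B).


P(B) = P(B|A)*P(A) + P(B|A')*P(A')
= 0.6890*0.2240 + 0.1980*0.7760
= 0.154336 + 0.153648 = 0.307984
P(A|B) = 0.154336/0.307984 = 0.5011

P(A|B) = 0.5011


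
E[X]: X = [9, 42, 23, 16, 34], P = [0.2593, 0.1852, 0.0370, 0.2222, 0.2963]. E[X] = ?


E[X] = 9*0.2593 + 42*0.1852 + 23*0.0370 + 16*0.2222 + 34*0.2963
= 2.3337 + 7.7784 + 0.8510 + 3.5552 + 10.0742
= 24.5925

E[X] = 24.5925


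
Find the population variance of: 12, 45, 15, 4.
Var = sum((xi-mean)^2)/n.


Mean = 19.0000
Squared deviations: 49.0000, 676.0000, 16.0000, 225.0000
Sum = 966.0000
Variance = 966.0000/4 = 241.5000

Variance = 241.5000


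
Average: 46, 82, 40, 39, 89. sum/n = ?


Sum = 46 + 82 + 40 + 39 + 89 = 296
n = 5
Mean = 296/5 = 59.2000

Mean = 59.2000


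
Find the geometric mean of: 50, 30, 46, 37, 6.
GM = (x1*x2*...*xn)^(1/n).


Product = 50 × 30 × 46 × 37 × 6 = 15318000
GM = 15318000^(1/5) = 27.3552

GM = 27.3552


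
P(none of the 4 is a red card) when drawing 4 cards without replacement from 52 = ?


P(no red cards) = (26/52) × (25/51) × (24/50) × (23/49)
= 0.0552

P = 0.0552


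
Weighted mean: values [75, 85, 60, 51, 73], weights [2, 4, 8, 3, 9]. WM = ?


Numerator = 75*2 + 85*4 + 60*8 + 51*3 + 73*9 = 1780
Denominator = 2 + 4 + 8 + 3 + 9 = 26
WM = 1780/26 = 68.4615

WM = 68.4615


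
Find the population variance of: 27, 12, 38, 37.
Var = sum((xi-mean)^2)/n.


Mean = 28.5000
Squared deviations: 2.2500, 272.2500, 90.2500, 72.2500
Sum = 437.0000
Variance = 437.0000/4 = 109.2500

Variance = 109.2500


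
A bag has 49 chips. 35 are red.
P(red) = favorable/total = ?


P = 35/49 = 0.7143

P = 0.7143


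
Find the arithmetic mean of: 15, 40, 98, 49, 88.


Sum = 15 + 40 + 98 + 49 + 88 = 290
n = 5
Mean = 290/5 = 58.0000

Mean = 58.0000


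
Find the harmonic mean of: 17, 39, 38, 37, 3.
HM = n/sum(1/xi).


Sum of reciprocals = 1/17 + 1/39 + 1/38 + 1/37 + 1/3 = 0.471141
HM = 5/0.471141 = 10.6125

HM = 10.6125


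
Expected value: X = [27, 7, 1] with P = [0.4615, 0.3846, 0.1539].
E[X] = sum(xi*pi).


E[X] = 27*0.4615 + 7*0.3846 + 1*0.1539
= 12.4605 + 2.6922 + 0.1539
= 15.3066

E[X] = 15.3066


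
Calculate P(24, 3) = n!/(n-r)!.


P(24,3) = 24!/21!
= 620448401733239439360000/51090942171709440000
= 12144

P(24,3) = 12144


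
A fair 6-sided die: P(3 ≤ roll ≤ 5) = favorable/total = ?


Favorable outcomes (3 ≤ roll ≤ 5): 3
Total outcomes = 6
P = 3/6 = 0.5000

P = 0.5000


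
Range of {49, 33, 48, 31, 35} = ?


Max = 49, Min = 31
Range = 49 - 31 = 18

Range = 18


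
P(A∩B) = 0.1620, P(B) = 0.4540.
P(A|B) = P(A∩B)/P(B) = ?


P(A|B) = 0.1620/0.4540 = 0.3568

P(A|B) = 0.3568


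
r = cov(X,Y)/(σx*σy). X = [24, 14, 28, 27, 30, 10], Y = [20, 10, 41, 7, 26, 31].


Mean X = 22.1667, Mean Y = 22.5000
SD X = 7.492589, SD Y = 11.757976
Cov = 9.083333
r = 9.083333/(7.492589*11.757976) = 0.1031

r = 0.1031


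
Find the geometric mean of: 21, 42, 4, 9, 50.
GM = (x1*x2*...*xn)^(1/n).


Product = 21 × 42 × 4 × 9 × 50 = 1587600
GM = 1587600^(1/5) = 17.3839

GM = 17.3839


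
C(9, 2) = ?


C(9,2) = 9!/(2! × 7!)
= 362880/(2 × 5040)
= 36

C(9,2) = 36


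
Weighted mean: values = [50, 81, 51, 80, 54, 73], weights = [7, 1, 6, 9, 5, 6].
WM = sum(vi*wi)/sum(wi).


Numerator = 50*7 + 81*1 + 51*6 + 80*9 + 54*5 + 73*6 = 2165
Denominator = 7 + 1 + 6 + 9 + 5 + 6 = 34
WM = 2165/34 = 63.6765

WM = 63.6765


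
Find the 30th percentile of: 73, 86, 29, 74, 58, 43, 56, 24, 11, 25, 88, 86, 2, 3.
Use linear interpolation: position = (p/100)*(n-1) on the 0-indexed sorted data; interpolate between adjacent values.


Sorted: 2, 3, 11, 24, 25, 29, 43, 56, 58, 73, 74, 86, 86, 88
n = 14
Index = 30/100 * 13 = 3.9000
Lower = data[3] = 24, Upper = data[4] = 25
P30 = 24 + 0.9000*(1) = 24.9000

P30 = 24.9000


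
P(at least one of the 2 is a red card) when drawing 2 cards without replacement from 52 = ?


P(at least one) = 1 - P(none)
P(none) = (26/52) × (25/51) = 0.245098
P(at least one) = 1 - 0.245098 = 0.7549

P = 0.7549


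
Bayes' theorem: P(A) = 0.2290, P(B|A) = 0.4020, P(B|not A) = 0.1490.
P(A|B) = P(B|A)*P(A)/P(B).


P(B) = P(B|A)*P(A) + P(B|A')*P(A')
= 0.4020*0.2290 + 0.1490*0.7710
= 0.092058 + 0.114879 = 0.206937
P(A|B) = 0.092058/0.206937 = 0.4449

P(A|B) = 0.4449


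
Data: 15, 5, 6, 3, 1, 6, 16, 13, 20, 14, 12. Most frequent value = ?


Frequencies: 1:1, 3:1, 5:1, 6:2, 12:1, 13:1, 14:1, 15:1, 16:1, 20:1
Max frequency = 2
Mode = 6

Mode = 6


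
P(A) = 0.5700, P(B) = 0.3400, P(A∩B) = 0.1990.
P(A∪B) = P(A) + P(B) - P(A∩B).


P(A∪B) = 0.5700 + 0.3400 - 0.1990
= 0.9100 - 0.1990
= 0.7110

P(A∪B) = 0.7110


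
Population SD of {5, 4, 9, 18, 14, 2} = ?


Mean = 8.6667
Variance = 32.5556
SD = sqrt(32.5556) = 5.7057

SD = 5.7057


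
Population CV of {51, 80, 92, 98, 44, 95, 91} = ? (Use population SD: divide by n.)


Mean = 78.7143
SD = 20.4919
CV = (20.4919/78.7143)*100 = 26.0333%

CV = 26.0333%


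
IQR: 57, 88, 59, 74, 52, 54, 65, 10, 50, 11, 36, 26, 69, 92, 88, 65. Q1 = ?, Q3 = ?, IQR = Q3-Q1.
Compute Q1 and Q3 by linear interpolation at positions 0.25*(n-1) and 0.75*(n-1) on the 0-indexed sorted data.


Sorted: 10, 11, 26, 36, 50, 52, 54, 57, 59, 65, 65, 69, 74, 88, 88, 92
Q1 (25th %ile) = 46.5000
Q3 (75th %ile) = 70.2500
IQR = 70.2500 - 46.5000 = 23.7500

IQR = 23.7500


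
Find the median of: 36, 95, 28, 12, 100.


Sorted: 12, 28, 36, 95, 100
n = 5 (odd)
Middle value = 36

Median = 36


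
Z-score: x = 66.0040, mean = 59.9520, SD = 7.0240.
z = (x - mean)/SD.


z = (66.0040 - 59.9520)/7.0240
= 6.0520/7.0240
= 0.8616

z = 0.8616


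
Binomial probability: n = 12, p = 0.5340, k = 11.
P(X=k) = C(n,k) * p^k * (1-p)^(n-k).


C(12,11) = 12
p^11 = 0.001007
(1-p)^1 = 0.466000
P = 12 * 0.001007 * 0.466000 = 0.0056

P(X=11) = 0.0056


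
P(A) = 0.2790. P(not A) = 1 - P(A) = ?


P(not A) = 1 - 0.2790 = 0.7210

P(not A) = 0.7210


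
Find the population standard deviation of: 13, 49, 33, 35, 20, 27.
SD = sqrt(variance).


Mean = 29.5000
Variance = 131.9167
SD = sqrt(131.9167) = 11.4855

SD = 11.4855


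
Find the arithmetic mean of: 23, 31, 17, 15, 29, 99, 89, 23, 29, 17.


Sum = 23 + 31 + 17 + 15 + 29 + 99 + 89 + 23 + 29 + 17 = 372
n = 10
Mean = 372/10 = 37.2000

Mean = 37.2000


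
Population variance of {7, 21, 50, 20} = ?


Mean = 24.5000
Squared deviations: 306.2500, 12.2500, 650.2500, 20.2500
Sum = 989.0000
Variance = 989.0000/4 = 247.2500

Variance = 247.2500


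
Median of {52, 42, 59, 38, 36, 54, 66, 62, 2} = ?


Sorted: 2, 36, 38, 42, 52, 54, 59, 62, 66
n = 9 (odd)
Middle value = 52

Median = 52


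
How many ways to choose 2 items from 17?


C(17,2) = 17!/(2! × 15!)
= 355687428096000/(2 × 1307674368000)
= 136

C(17,2) = 136


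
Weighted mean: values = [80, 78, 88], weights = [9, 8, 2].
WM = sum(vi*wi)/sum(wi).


Numerator = 80*9 + 78*8 + 88*2 = 1520
Denominator = 9 + 8 + 2 = 19
WM = 1520/19 = 80.0000

WM = 80.0000


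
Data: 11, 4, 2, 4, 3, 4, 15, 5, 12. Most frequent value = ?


Frequencies: 2:1, 3:1, 4:3, 5:1, 11:1, 12:1, 15:1
Max frequency = 3
Mode = 4

Mode = 4


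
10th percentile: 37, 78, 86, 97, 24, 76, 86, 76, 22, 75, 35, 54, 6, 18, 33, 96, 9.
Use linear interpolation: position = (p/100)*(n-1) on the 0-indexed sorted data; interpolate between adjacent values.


Sorted: 6, 9, 18, 22, 24, 33, 35, 37, 54, 75, 76, 76, 78, 86, 86, 96, 97
n = 17
Index = 10/100 * 16 = 1.6000
Lower = data[1] = 9, Upper = data[2] = 18
P10 = 9 + 0.6000*(9) = 14.4000

P10 = 14.4000


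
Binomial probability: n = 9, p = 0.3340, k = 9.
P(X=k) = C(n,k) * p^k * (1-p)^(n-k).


C(9,9) = 1
p^9 = 5.172711e-05
(1-p)^0 = 1.000000
P = 1 * 5.172711e-05 * 1.000000 = 5.1727e-05

P(X=9) = 5.1727e-05


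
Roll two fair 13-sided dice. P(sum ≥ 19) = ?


Total outcomes = 13×13 = 169
Favorable (sum ≥ 19): 36
P = 36/169 = 0.2130

P = 0.2130


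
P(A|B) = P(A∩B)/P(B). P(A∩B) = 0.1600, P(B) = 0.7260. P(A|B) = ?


P(A|B) = 0.1600/0.7260 = 0.2204

P(A|B) = 0.2204


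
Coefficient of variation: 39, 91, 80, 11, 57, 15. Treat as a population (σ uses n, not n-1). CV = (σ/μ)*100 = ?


Mean = 48.8333
SD = 30.2458
CV = (30.2458/48.8333)*100 = 61.9367%

CV = 61.9367%


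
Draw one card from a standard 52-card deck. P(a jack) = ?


4 jacks in 52 cards
P = 4/52 = 0.0769

P = 0.0769


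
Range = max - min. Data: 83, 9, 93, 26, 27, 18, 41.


Max = 93, Min = 9
Range = 93 - 9 = 84

Range = 84


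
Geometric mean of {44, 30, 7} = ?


Product = 44 × 30 × 7 = 9240
GM = 9240^(1/3) = 20.9841

GM = 20.9841


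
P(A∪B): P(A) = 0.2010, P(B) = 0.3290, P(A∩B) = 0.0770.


P(A∪B) = 0.2010 + 0.3290 - 0.0770
= 0.5300 - 0.0770
= 0.4530

P(A∪B) = 0.4530


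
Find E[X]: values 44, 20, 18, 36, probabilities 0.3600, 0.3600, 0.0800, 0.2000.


E[X] = 44*0.3600 + 20*0.3600 + 18*0.0800 + 36*0.2000
= 15.8400 + 7.2000 + 1.4400 + 7.2000
= 31.6800

E[X] = 31.6800


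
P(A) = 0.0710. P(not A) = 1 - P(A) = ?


P(not A) = 1 - 0.0710 = 0.9290

P(not A) = 0.9290


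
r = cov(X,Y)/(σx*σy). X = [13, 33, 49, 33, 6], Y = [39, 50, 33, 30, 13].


Mean X = 26.8000, Mean Y = 33.0000
SD X = 15.445388, SD Y = 12.116105
Cov = 84.000000
r = 84.000000/(15.445388*12.116105) = 0.4489

r = 0.4489


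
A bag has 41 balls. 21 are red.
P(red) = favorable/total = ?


P = 21/41 = 0.5122

P = 0.5122


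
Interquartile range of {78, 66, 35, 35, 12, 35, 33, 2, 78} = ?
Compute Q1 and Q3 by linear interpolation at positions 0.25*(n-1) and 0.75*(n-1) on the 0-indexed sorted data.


Sorted: 2, 12, 33, 35, 35, 35, 66, 78, 78
Q1 (25th %ile) = 33.0000
Q3 (75th %ile) = 66.0000
IQR = 66.0000 - 33.0000 = 33.0000

IQR = 33.0000


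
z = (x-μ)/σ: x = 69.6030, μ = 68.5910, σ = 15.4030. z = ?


z = (69.6030 - 68.5910)/15.4030
= 1.0120/15.4030
= 0.0657

z = 0.0657


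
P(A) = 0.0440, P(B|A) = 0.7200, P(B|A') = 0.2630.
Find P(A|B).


P(B) = P(B|A)*P(A) + P(B|A')*P(A')
= 0.7200*0.0440 + 0.2630*0.9560
= 0.031680 + 0.251428 = 0.283108
P(A|B) = 0.031680/0.283108 = 0.1119

P(A|B) = 0.1119


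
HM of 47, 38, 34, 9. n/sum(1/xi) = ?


Sum of reciprocals = 1/47 + 1/38 + 1/34 + 1/9 = 0.188115
HM = 4/0.188115 = 21.2636

HM = 21.2636


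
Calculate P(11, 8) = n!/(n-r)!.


P(11,8) = 11!/3!
= 39916800/6
= 6652800

P(11,8) = 6652800


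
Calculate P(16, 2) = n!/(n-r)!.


P(16,2) = 16!/14!
= 20922789888000/87178291200
= 240

P(16,2) = 240


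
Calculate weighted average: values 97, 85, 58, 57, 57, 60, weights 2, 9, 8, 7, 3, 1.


Numerator = 97*2 + 85*9 + 58*8 + 57*7 + 57*3 + 60*1 = 2053
Denominator = 2 + 9 + 8 + 7 + 3 + 1 = 30
WM = 2053/30 = 68.4333

WM = 68.4333


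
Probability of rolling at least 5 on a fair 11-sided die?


Favorable outcomes (roll ≥ 5): 7
Total outcomes = 11
P = 7/11 = 0.6364

P = 0.6364


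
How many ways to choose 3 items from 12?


C(12,3) = 12!/(3! × 9!)
= 479001600/(6 × 362880)
= 220

C(12,3) = 220


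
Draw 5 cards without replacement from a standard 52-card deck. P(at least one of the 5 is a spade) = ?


P(at least one) = 1 - P(none)
P(none) = (39/52) × (38/51) × (37/50) × (36/49) × (35/48) = 0.221534
P(at least one) = 1 - 0.221534 = 0.7785

P = 0.7785


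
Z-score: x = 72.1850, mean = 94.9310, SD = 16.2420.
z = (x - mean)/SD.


z = (72.1850 - 94.9310)/16.2420
= -22.7460/16.2420
= -1.4004

z = -1.4004


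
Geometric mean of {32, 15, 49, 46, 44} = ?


Product = 32 × 15 × 49 × 46 × 44 = 47604480
GM = 47604480^(1/5) = 34.3186

GM = 34.3186


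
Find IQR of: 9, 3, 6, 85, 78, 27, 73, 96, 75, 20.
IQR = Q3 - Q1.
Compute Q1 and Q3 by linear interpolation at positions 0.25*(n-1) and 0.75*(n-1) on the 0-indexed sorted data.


Sorted: 3, 6, 9, 20, 27, 73, 75, 78, 85, 96
Q1 (25th %ile) = 11.7500
Q3 (75th %ile) = 77.2500
IQR = 77.2500 - 11.7500 = 65.5000

IQR = 65.5000


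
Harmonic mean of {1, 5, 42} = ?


Sum of reciprocals = 1/1 + 1/5 + 1/42 = 1.223810
HM = 3/1.223810 = 2.4514

HM = 2.4514


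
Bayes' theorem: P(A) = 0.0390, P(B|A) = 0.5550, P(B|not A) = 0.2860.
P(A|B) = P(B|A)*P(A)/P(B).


P(B) = P(B|A)*P(A) + P(B|A')*P(A')
= 0.5550*0.0390 + 0.2860*0.9610
= 0.021645 + 0.274846 = 0.296491
P(A|B) = 0.021645/0.296491 = 0.0730

P(A|B) = 0.0730


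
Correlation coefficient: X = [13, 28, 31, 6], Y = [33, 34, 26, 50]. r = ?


Mean X = 19.5000, Mean Y = 35.7500
SD X = 10.356158, SD Y = 8.785642
Cov = -75.375000
r = -75.375000/(10.356158*8.785642) = -0.8284

r = -0.8284


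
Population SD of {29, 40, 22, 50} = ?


Mean = 35.2500
Variance = 113.6875
SD = sqrt(113.6875) = 10.6624

SD = 10.6624


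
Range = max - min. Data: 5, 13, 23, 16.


Max = 23, Min = 5
Range = 23 - 5 = 18

Range = 18


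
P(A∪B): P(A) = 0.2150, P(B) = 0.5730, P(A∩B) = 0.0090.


P(A∪B) = 0.2150 + 0.5730 - 0.0090
= 0.7880 - 0.0090
= 0.7790

P(A∪B) = 0.7790


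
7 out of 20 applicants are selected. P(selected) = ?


P = 7/20 = 0.3500

P = 0.3500


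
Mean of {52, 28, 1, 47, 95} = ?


Sum = 52 + 28 + 1 + 47 + 95 = 223
n = 5
Mean = 223/5 = 44.6000

Mean = 44.6000


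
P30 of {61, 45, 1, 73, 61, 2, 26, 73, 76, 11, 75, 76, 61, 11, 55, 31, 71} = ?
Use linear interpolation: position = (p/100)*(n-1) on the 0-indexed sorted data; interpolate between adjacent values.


Sorted: 1, 2, 11, 11, 26, 31, 45, 55, 61, 61, 61, 71, 73, 73, 75, 76, 76
n = 17
Index = 30/100 * 16 = 4.8000
Lower = data[4] = 26, Upper = data[5] = 31
P30 = 26 + 0.8000*(5) = 30.0000

P30 = 30.0000


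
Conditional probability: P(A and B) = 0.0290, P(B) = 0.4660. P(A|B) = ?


P(A|B) = 0.0290/0.4660 = 0.0622

P(A|B) = 0.0622


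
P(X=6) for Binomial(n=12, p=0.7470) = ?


C(12,6) = 924
p^6 = 0.173750
(1-p)^6 = 0.000262
P = 924 * 0.173750 * 0.000262 = 0.0421

P(X=6) = 0.0421


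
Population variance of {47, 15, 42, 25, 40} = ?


Mean = 33.8000
Squared deviations: 174.2400, 353.4400, 67.2400, 77.4400, 38.4400
Sum = 710.8000
Variance = 710.8000/5 = 142.1600

Variance = 142.1600


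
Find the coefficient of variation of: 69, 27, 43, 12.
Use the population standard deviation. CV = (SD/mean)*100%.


Mean = 37.7500
SD = 21.1113
CV = (21.1113/37.7500)*100 = 55.9240%

CV = 55.9240%


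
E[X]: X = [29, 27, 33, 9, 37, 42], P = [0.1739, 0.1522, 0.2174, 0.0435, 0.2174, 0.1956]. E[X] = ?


E[X] = 29*0.1739 + 27*0.1522 + 33*0.2174 + 9*0.0435 + 37*0.2174 + 42*0.1956
= 5.0431 + 4.1094 + 7.1742 + 0.3915 + 8.0438 + 8.2152
= 32.9772

E[X] = 32.9772


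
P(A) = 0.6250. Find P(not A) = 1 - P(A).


P(not A) = 1 - 0.6250 = 0.3750

P(not A) = 0.3750


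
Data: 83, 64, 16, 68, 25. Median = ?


Sorted: 16, 25, 64, 68, 83
n = 5 (odd)
Middle value = 64

Median = 64


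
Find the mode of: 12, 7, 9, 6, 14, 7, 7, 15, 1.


Frequencies: 1:1, 6:1, 7:3, 9:1, 12:1, 14:1, 15:1
Max frequency = 3
Mode = 7

Mode = 7


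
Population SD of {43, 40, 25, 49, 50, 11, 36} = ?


Mean = 36.2857
Variance = 167.9184
SD = sqrt(167.9184) = 12.9583

SD = 12.9583


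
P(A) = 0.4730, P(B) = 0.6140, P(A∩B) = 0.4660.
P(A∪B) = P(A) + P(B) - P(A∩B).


P(A∪B) = 0.4730 + 0.6140 - 0.4660
= 1.0870 - 0.4660
= 0.6210

P(A∪B) = 0.6210


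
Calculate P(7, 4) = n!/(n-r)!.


P(7,4) = 7!/3!
= 5040/6
= 840

P(7,4) = 840


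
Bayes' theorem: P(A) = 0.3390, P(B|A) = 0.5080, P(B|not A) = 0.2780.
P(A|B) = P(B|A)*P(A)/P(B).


P(B) = P(B|A)*P(A) + P(B|A')*P(A')
= 0.5080*0.3390 + 0.2780*0.6610
= 0.172212 + 0.183758 = 0.355970
P(A|B) = 0.172212/0.355970 = 0.4838

P(A|B) = 0.4838


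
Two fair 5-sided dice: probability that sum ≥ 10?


Total outcomes = 5×5 = 25
Favorable (sum ≥ 10): 1
P = 1/25 = 0.0400

P = 0.0400


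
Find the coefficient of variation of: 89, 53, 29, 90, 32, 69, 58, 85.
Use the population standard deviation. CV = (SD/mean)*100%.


Mean = 63.1250
SD = 22.8223
CV = (22.8223/63.1250)*100 = 36.1542%

CV = 36.1542%


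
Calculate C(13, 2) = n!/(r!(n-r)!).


C(13,2) = 13!/(2! × 11!)
= 6227020800/(2 × 39916800)
= 78

C(13,2) = 78


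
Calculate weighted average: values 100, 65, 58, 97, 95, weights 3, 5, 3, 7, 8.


Numerator = 100*3 + 65*5 + 58*3 + 97*7 + 95*8 = 2238
Denominator = 3 + 5 + 3 + 7 + 8 = 26
WM = 2238/26 = 86.0769

WM = 86.0769


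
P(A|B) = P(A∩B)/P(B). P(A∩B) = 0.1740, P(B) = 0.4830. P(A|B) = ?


P(A|B) = 0.1740/0.4830 = 0.3602

P(A|B) = 0.3602


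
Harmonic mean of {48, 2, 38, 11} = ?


Sum of reciprocals = 1/48 + 1/2 + 1/38 + 1/11 = 0.638058
HM = 4/0.638058 = 6.2690

HM = 6.2690


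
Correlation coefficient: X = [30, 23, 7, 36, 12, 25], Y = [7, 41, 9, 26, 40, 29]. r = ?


Mean X = 22.1667, Mean Y = 25.3333
SD X = 9.956851, SD Y = 13.399834
Cov = -2.055556
r = -2.055556/(9.956851*13.399834) = -0.0154

r = -0.0154


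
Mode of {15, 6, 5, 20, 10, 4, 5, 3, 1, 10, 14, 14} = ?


Frequencies: 1:1, 3:1, 4:1, 5:2, 6:1, 10:2, 14:2, 15:1, 20:1
Max frequency = 2
Mode = 5, 10, 14

Mode = 5, 10, 14


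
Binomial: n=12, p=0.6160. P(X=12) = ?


C(12,12) = 1
p^12 = 0.002985
(1-p)^0 = 1.000000
P = 1 * 0.002985 * 1.000000 = 0.0030

P(X=12) = 0.0030


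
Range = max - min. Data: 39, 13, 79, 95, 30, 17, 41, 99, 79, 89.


Max = 99, Min = 13
Range = 99 - 13 = 86

Range = 86


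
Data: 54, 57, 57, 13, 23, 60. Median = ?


Sorted: 13, 23, 54, 57, 57, 60
n = 6 (even)
Middle values: 54 and 57
Median = (54+57)/2 = 55.5000

Median = 55.5000


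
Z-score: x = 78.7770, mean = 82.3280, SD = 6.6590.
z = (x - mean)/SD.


z = (78.7770 - 82.3280)/6.6590
= -3.5510/6.6590
= -0.5333

z = -0.5333


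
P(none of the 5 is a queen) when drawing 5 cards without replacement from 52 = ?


P(no queens) = (48/52) × (47/51) × (46/50) × (45/49) × (44/48)
= 0.6588

P = 0.6588


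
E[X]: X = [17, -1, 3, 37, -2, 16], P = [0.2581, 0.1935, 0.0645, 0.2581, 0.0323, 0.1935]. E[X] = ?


E[X] = 17*0.2581 - 1*0.1935 + 3*0.0645 + 37*0.2581 - 2*0.0323 + 16*0.1935
= 4.3877 - 0.1935 + 0.1935 + 9.5497 - 0.0646 + 3.0960
= 16.9688

E[X] = 16.9688


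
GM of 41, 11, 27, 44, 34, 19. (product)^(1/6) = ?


Product = 41 × 11 × 27 × 44 × 34 × 19 = 346119048
GM = 346119048^(1/6) = 26.4975

GM = 26.4975


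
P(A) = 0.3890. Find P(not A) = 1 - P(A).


P(not A) = 1 - 0.3890 = 0.6110

P(not A) = 0.6110


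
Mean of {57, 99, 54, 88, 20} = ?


Sum = 57 + 99 + 54 + 88 + 20 = 318
n = 5
Mean = 318/5 = 63.6000

Mean = 63.6000


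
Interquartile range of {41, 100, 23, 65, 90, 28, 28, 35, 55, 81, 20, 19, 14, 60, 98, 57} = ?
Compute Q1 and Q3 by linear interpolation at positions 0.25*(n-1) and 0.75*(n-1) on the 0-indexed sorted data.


Sorted: 14, 19, 20, 23, 28, 28, 35, 41, 55, 57, 60, 65, 81, 90, 98, 100
Q1 (25th %ile) = 26.7500
Q3 (75th %ile) = 69.0000
IQR = 69.0000 - 26.7500 = 42.2500

IQR = 42.2500


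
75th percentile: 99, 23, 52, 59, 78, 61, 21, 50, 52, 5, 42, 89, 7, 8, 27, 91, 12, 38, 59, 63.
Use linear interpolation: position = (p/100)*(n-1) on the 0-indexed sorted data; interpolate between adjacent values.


Sorted: 5, 7, 8, 12, 21, 23, 27, 38, 42, 50, 52, 52, 59, 59, 61, 63, 78, 89, 91, 99
n = 20
Index = 75/100 * 19 = 14.2500
Lower = data[14] = 61, Upper = data[15] = 63
P75 = 61 + 0.2500*(2) = 61.5000

P75 = 61.5000


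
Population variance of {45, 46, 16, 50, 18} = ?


Mean = 35.0000
Squared deviations: 100.0000, 121.0000, 361.0000, 225.0000, 289.0000
Sum = 1096.0000
Variance = 1096.0000/5 = 219.2000

Variance = 219.2000


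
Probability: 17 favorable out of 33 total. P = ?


P = 17/33 = 0.5152

P = 0.5152


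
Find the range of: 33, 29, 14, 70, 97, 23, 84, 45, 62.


Max = 97, Min = 14
Range = 97 - 14 = 83

Range = 83


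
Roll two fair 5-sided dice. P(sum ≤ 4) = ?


Total outcomes = 5×5 = 25
Favorable (sum ≤ 4): 6
P = 6/25 = 0.2400

P = 0.2400


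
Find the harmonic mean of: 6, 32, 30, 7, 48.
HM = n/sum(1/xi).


Sum of reciprocals = 1/6 + 1/32 + 1/30 + 1/7 + 1/48 = 0.394940
HM = 5/0.394940 = 12.6601

HM = 12.6601


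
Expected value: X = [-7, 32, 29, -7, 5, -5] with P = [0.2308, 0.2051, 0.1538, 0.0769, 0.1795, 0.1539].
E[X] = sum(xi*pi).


E[X] = -7*0.2308 + 32*0.2051 + 29*0.1538 - 7*0.0769 + 5*0.1795 - 5*0.1539
= -1.6156 + 6.5632 + 4.4602 - 0.5383 + 0.8975 - 0.7695
= 8.9975

E[X] = 8.9975


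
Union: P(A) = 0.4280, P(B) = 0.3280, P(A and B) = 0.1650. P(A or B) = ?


P(A∪B) = 0.4280 + 0.3280 - 0.1650
= 0.7560 - 0.1650
= 0.5910

P(A∪B) = 0.5910


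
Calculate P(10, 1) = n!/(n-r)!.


P(10,1) = 10!/9!
= 3628800/362880
= 10

P(10,1) = 10


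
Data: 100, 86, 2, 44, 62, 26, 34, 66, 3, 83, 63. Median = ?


Sorted: 2, 3, 26, 34, 44, 62, 63, 66, 83, 86, 100
n = 11 (odd)
Middle value = 62

Median = 62


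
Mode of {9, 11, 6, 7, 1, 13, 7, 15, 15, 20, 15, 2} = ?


Frequencies: 1:1, 2:1, 6:1, 7:2, 9:1, 11:1, 13:1, 15:3, 20:1
Max frequency = 3
Mode = 15

Mode = 15


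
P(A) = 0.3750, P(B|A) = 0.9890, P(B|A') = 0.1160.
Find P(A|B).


P(B) = P(B|A)*P(A) + P(B|A')*P(A')
= 0.9890*0.3750 + 0.1160*0.6250
= 0.370875 + 0.072500 = 0.443375
P(A|B) = 0.370875/0.443375 = 0.8365

P(A|B) = 0.8365


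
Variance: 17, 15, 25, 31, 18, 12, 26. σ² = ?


Mean = 20.5714
Squared deviations: 12.7551, 31.0408, 19.6122, 108.7551, 6.6122, 73.4694, 29.4694
Sum = 281.7143
Variance = 281.7143/7 = 40.2449

Variance = 40.2449


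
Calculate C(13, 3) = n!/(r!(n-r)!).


C(13,3) = 13!/(3! × 10!)
= 6227020800/(6 × 3628800)
= 286

C(13,3) = 286


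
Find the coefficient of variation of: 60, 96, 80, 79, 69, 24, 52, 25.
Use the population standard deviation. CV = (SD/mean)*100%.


Mean = 60.6250
SD = 24.2896
CV = (24.2896/60.6250)*100 = 40.0653%

CV = 40.0653%


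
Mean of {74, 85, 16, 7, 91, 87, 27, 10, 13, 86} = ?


Sum = 74 + 85 + 16 + 7 + 91 + 87 + 27 + 10 + 13 + 86 = 496
n = 10
Mean = 496/10 = 49.6000

Mean = 49.6000


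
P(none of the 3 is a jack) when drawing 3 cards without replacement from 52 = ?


P(no jacks) = (48/52) × (47/51) × (46/50)
= 0.7826

P = 0.7826


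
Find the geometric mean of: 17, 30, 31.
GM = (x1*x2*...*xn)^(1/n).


Product = 17 × 30 × 31 = 15810
GM = 15810^(1/3) = 25.0983

GM = 25.0983


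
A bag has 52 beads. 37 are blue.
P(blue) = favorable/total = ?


P = 37/52 = 0.7115

P = 0.7115


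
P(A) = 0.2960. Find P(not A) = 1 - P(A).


P(not A) = 1 - 0.2960 = 0.7040

P(not A) = 0.7040


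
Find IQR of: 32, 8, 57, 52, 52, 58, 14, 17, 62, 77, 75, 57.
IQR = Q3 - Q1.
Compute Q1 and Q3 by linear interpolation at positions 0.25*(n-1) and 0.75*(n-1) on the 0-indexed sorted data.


Sorted: 8, 14, 17, 32, 52, 52, 57, 57, 58, 62, 75, 77
Q1 (25th %ile) = 28.2500
Q3 (75th %ile) = 59.0000
IQR = 59.0000 - 28.2500 = 30.7500

IQR = 30.7500


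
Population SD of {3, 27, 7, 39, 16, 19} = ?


Mean = 18.5000
Variance = 145.2500
SD = sqrt(145.2500) = 12.0520

SD = 12.0520


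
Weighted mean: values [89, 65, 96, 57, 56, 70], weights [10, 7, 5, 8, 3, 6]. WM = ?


Numerator = 89*10 + 65*7 + 96*5 + 57*8 + 56*3 + 70*6 = 2869
Denominator = 10 + 7 + 5 + 8 + 3 + 6 = 39
WM = 2869/39 = 73.5641

WM = 73.5641


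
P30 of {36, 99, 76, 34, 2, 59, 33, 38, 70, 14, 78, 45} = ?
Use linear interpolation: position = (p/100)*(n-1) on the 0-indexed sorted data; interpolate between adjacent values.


Sorted: 2, 14, 33, 34, 36, 38, 45, 59, 70, 76, 78, 99
n = 12
Index = 30/100 * 11 = 3.3000
Lower = data[3] = 34, Upper = data[4] = 36
P30 = 34 + 0.3000*(2) = 34.6000

P30 = 34.6000


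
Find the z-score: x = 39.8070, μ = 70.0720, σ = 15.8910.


z = (39.8070 - 70.0720)/15.8910
= -30.2650/15.8910
= -1.9045

z = -1.9045


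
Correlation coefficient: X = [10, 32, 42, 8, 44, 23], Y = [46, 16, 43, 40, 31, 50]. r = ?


Mean X = 26.5000, Mean Y = 37.6667
SD X = 14.162745, SD Y = 11.323525
Cov = -62.833333
r = -62.833333/(14.162745*11.323525) = -0.3918

r = -0.3918


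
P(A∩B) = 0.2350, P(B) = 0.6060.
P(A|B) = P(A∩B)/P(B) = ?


P(A|B) = 0.2350/0.6060 = 0.3878

P(A|B) = 0.3878


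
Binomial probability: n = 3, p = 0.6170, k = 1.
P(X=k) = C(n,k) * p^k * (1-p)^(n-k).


C(3,1) = 3
p^1 = 0.617000
(1-p)^2 = 0.146689
P = 3 * 0.617000 * 0.146689 = 0.2715

P(X=1) = 0.2715


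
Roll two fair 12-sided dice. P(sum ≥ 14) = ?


Total outcomes = 12×12 = 144
Favorable (sum ≥ 14): 66
P = 66/144 = 0.4583

P = 0.4583


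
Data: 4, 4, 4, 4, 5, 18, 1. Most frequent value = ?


Frequencies: 1:1, 4:4, 5:1, 18:1
Max frequency = 4
Mode = 4

Mode = 4


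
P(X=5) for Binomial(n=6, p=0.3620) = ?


C(6,5) = 6
p^5 = 0.006216
(1-p)^1 = 0.638000
P = 6 * 0.006216 * 0.638000 = 0.0238

P(X=5) = 0.0238


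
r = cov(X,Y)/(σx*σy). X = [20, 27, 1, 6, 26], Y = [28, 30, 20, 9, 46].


Mean X = 16.0000, Mean Y = 26.6000
SD X = 10.601887, SD Y = 12.191801
Cov = 102.400000
r = 102.400000/(10.601887*12.191801) = 0.7922

r = 0.7922


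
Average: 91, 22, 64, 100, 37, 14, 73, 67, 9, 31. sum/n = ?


Sum = 91 + 22 + 64 + 100 + 37 + 14 + 73 + 67 + 9 + 31 = 508
n = 10
Mean = 508/10 = 50.8000

Mean = 50.8000


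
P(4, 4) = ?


P(4,4) = 4!/0!
= 24/1
= 24

P(4,4) = 24


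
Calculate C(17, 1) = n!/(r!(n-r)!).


C(17,1) = 17!/(1! × 16!)
= 355687428096000/(1 × 20922789888000)
= 17

C(17,1) = 17


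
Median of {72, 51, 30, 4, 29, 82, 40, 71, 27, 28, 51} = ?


Sorted: 4, 27, 28, 29, 30, 40, 51, 51, 71, 72, 82
n = 11 (odd)
Middle value = 40

Median = 40


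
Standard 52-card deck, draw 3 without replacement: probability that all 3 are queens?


P(all queens) = (4/52) × (3/51) × (2/50)
= 0.0002

P = 0.0002


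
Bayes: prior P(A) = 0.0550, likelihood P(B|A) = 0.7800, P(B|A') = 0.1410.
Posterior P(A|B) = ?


P(B) = P(B|A)*P(A) + P(B|A')*P(A')
= 0.7800*0.0550 + 0.1410*0.9450
= 0.042900 + 0.133245 = 0.176145
P(A|B) = 0.042900/0.176145 = 0.2435

P(A|B) = 0.2435


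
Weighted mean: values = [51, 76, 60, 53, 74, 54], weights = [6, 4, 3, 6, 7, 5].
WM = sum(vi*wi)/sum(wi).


Numerator = 51*6 + 76*4 + 60*3 + 53*6 + 74*7 + 54*5 = 1896
Denominator = 6 + 4 + 3 + 6 + 7 + 5 = 31
WM = 1896/31 = 61.1613

WM = 61.1613


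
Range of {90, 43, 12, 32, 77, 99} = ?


Max = 99, Min = 12
Range = 99 - 12 = 87

Range = 87


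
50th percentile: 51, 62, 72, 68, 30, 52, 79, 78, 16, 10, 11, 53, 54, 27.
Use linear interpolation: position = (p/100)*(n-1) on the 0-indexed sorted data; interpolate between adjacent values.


Sorted: 10, 11, 16, 27, 30, 51, 52, 53, 54, 62, 68, 72, 78, 79
n = 14
Index = 50/100 * 13 = 6.5000
Lower = data[6] = 52, Upper = data[7] = 53
P50 = 52 + 0.5000*(1) = 52.5000

P50 = 52.5000


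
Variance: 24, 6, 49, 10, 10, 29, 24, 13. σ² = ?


Mean = 20.6250
Squared deviations: 11.3906, 213.8906, 805.1406, 112.8906, 112.8906, 70.1406, 11.3906, 58.1406
Sum = 1395.8750
Variance = 1395.8750/8 = 174.4844

Variance = 174.4844


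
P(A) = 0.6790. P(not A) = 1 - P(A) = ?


P(not A) = 1 - 0.6790 = 0.3210

P(not A) = 0.3210


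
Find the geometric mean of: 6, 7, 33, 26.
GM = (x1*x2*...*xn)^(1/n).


Product = 6 × 7 × 33 × 26 = 36036
GM = 36036^(1/4) = 13.7779

GM = 13.7779


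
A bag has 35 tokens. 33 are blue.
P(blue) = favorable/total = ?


P = 33/35 = 0.9429

P = 0.9429


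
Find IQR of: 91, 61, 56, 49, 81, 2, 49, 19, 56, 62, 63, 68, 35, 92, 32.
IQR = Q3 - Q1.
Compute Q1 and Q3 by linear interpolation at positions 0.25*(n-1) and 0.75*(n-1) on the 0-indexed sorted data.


Sorted: 2, 19, 32, 35, 49, 49, 56, 56, 61, 62, 63, 68, 81, 91, 92
Q1 (25th %ile) = 42.0000
Q3 (75th %ile) = 65.5000
IQR = 65.5000 - 42.0000 = 23.5000

IQR = 23.5000


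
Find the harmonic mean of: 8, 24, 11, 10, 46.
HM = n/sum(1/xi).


Sum of reciprocals = 1/8 + 1/24 + 1/11 + 1/10 + 1/46 = 0.379315
HM = 5/0.379315 = 13.1817

HM = 13.1817


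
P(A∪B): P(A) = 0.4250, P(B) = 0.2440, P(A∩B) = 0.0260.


P(A∪B) = 0.4250 + 0.2440 - 0.0260
= 0.6690 - 0.0260
= 0.6430

P(A∪B) = 0.6430


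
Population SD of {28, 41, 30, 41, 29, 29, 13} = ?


Mean = 30.1429
Variance = 76.6939
SD = sqrt(76.6939) = 8.7575

SD = 8.7575


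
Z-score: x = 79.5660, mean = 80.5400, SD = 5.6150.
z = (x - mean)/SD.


z = (79.5660 - 80.5400)/5.6150
= -0.9740/5.6150
= -0.1735

z = -0.1735


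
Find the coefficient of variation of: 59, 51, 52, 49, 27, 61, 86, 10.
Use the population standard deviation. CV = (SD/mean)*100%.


Mean = 49.3750
SD = 21.3010
CV = (21.3010/49.3750)*100 = 43.1414%

CV = 43.1414%


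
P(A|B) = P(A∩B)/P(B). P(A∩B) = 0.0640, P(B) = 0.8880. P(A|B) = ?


P(A|B) = 0.0640/0.8880 = 0.0721

P(A|B) = 0.0721


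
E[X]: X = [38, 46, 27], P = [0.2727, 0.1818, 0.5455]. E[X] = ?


E[X] = 38*0.2727 + 46*0.1818 + 27*0.5455
= 10.3626 + 8.3628 + 14.7285
= 33.4539

E[X] = 33.4539


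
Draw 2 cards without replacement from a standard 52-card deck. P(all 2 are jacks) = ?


P(all jacks) = (4/52) × (3/51)
= 0.0045

P = 0.0045


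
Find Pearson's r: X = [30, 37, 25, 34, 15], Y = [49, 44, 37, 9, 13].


Mean X = 28.2000, Mean Y = 30.4000
SD X = 7.730459, SD Y = 16.341359
Cov = 47.520000
r = 47.520000/(7.730459*16.341359) = 0.3762

r = 0.3762


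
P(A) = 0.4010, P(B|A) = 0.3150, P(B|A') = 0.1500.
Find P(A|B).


P(B) = P(B|A)*P(A) + P(B|A')*P(A')
= 0.3150*0.4010 + 0.1500*0.5990
= 0.126315 + 0.089850 = 0.216165
P(A|B) = 0.126315/0.216165 = 0.5843

P(A|B) = 0.5843


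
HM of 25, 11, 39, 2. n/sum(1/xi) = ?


Sum of reciprocals = 1/25 + 1/11 + 1/39 + 1/2 = 0.656550
HM = 4/0.656550 = 6.0925

HM = 6.0925
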